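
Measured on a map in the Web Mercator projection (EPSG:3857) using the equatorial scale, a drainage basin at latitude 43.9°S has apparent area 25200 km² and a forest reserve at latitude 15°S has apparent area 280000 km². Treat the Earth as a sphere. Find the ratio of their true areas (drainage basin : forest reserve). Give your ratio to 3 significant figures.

0.0501

On Mercator the areal scale is sec²φ, so true area = apparent × cos²φ.
True area of drainage basin: 25200 × cos²(43.9°) = 25200 × 0.5192 = 13080 km².
True area of forest reserve: 280000 × cos²(15°) = 280000 × 0.9330 = 261200 km².
Ratio = 13080 / 261200 ≈ 0.0501.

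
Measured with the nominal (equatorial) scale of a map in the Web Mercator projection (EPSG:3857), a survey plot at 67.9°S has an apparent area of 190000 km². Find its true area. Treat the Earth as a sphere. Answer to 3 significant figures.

26900 km²

For Mercator, h = k = sec φ (a conformal cylindrical projection has a single point scale, 1/cos φ).
Areal scale = k² = sec²φ = 1/cos²(67.9°) = 1/0.3762² = 7.065.
True area = apparent / (areal scale) = 190000 / 7.065 ≈ 26900 km².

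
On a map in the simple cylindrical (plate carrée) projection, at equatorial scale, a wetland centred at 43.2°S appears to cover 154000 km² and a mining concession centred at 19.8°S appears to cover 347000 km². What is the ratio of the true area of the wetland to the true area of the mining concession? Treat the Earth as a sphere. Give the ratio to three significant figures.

Plate carrée has h = 1 and k = sec φ, giving areal scale sec φ; true area = (apparent area) · cos φ.
True area of wetland: 154000 × cos(43.2°) = 154000 × 0.7290 = 112300 km².
True area of mining concession: 347000 × cos(19.8°) = 347000 × 0.9409 = 326500 km².
Ratio = 112300 / 326500 ≈ 0.344.

0.344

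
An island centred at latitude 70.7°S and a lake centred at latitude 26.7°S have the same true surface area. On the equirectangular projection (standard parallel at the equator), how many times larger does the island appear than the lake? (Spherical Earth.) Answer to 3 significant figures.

In the plate carrée (x = Rλ, y = Rφ), meridians are true-scale (h = 1) and parallels are stretched by k = sec φ.
Areal scale at 70.7°: h·k = 1.000 × 3.026 = 3.026.
Areal scale at 26.7°: h·k = 1.000 × 1.119 = 1.119.
Ratio = 3.026/1.119 ≈ 2.70.

2.70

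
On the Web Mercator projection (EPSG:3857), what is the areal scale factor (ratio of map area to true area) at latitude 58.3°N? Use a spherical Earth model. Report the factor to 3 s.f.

3.62

The Mercator projection is conformal; its linear scale factor is the same in every direction and equals sec φ = 1/cos φ.
Areal scale = k² = sec²φ = 1/cos²(58.3°) = 1/0.5255² = 3.622.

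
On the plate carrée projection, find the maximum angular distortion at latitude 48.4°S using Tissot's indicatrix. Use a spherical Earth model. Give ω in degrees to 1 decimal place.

23.3°

In the plate carrée (x = Rλ, y = Rφ), meridians are true-scale (h = 1) and parallels are stretched by k = sec φ.
At 48.4°: h = 1.000, k = 1.506; principal scales a = 1.506, b = 1.000.
sin(ω/2) = (a − b)/(a + b) = 0.5062/2.506 = 0.2020, so ω = 2 arcsin(0.2020) ≈ 23.3°.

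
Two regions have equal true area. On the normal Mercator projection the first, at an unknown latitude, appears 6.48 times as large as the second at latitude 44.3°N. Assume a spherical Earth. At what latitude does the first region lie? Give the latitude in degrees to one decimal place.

Mercator areal scale is sec²φ, so apparent-area ratio = sec²φ₁ / sec²φ₂ = cos²φ₂ / cos²φ₁.
cos²φ₂ / cos²φ₁ = 6.48  ⇒  cos φ₁ = cos 44.3° / √6.48 = 0.7157/2.546 = 0.2812.
φ₁ = arccos(0.2812) ≈ 73.7°.

73.7°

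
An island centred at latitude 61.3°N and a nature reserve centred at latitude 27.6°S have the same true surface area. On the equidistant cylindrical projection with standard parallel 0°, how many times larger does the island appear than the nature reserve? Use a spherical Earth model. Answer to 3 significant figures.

1.85

In the plate carrée (x = Rλ, y = Rφ), meridians are true-scale (h = 1) and parallels are stretched by k = sec φ.
Areal scale at 61.3°: h·k = 1.000 × 2.082 = 2.082.
Areal scale at 27.6°: h·k = 1.000 × 1.128 = 1.128.
Ratio = 2.082/1.128 ≈ 1.85.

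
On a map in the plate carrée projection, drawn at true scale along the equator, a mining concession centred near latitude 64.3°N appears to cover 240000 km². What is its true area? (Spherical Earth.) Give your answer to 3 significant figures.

104000 km²

In the plate carrée (x = Rλ, y = Rφ), meridians are true-scale (h = 1) and parallels are stretched by k = sec φ.
Areal scale = h·k = 1 × sec φ; at 64.3°, h = 1.000, k = 2.306, so h·k = 2.306.
True area = apparent / (areal scale) = 240000 / 2.306 ≈ 104000 km².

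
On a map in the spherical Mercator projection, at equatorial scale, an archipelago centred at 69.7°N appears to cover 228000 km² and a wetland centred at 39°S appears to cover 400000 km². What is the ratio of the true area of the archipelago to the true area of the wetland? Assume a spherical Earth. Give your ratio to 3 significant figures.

0.114

Since Mercator area scale is 1/cos²φ, the true area equals the apparent area multiplied by cos²φ.
True area of archipelago: 228000 × cos²(69.7°) = 228000 × 0.1204 = 27440 km².
True area of wetland: 400000 × cos²(39°) = 400000 × 0.6040 = 241600 km².
Ratio = 27440 / 241600 ≈ 0.114.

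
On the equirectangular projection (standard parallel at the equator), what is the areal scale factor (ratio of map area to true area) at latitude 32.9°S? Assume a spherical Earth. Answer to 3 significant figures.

In the plate carrée (x = Rλ, y = Rφ), meridians are true-scale (h = 1) and parallels are stretched by k = sec φ.
Areal scale = h·k = 1 × sec φ; at 32.9°, h = 1.000, k = 1.191, so h·k = 1.191.

1.19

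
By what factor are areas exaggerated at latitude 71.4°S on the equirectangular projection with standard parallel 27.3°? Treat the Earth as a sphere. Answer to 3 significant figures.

2.79

In the equirectangular projection with standard parallel φ₀ = 27.3° (x = Rλ cos φ₀, y = Rφ), meridians are true-scale (h = 1) and the parallel scale is k = cos φ₀ / cos φ.
Areal scale = h·k = 1 × cos φ₀ / cos φ; at 71.4°, h = 1.000, k = 2.786, so h·k = 2.786.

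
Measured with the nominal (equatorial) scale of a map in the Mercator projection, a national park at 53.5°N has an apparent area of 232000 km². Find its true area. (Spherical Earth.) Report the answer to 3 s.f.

The Mercator projection is conformal; its linear scale factor is the same in every direction and equals sec φ = 1/cos φ.
Areal scale = k² = sec²φ = 1/cos²(53.5°) = 1/0.5948² = 2.826.
True area = apparent / (areal scale) = 232000 / 2.826 ≈ 82100 km².

82100 km²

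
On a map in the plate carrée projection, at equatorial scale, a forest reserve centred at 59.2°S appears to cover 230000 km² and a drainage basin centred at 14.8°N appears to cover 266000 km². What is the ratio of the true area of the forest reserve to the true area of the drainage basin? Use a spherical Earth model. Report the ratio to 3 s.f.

0.458

Plate carrée has h = 1 and k = sec φ, giving areal scale sec φ; true area = (apparent area) · cos φ.
True area of forest reserve: 230000 × cos(59.2°) = 230000 × 0.5120 = 117800 km².
True area of drainage basin: 266000 × cos(14.8°) = 266000 × 0.9668 = 257200 km².
Ratio = 117800 / 257200 ≈ 0.458.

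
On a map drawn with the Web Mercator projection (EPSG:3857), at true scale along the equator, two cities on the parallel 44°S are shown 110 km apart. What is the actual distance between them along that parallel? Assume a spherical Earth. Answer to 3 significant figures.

For Mercator, h = k = sec φ (a conformal cylindrical projection has a single point scale, 1/cos φ).
Along the parallel at 44°, map distances are exaggerated by k = sec 44° = 1.390.
True distance = 110 / 1.390 = 110 × cos 44° ≈ 79.1 km.

79.1 km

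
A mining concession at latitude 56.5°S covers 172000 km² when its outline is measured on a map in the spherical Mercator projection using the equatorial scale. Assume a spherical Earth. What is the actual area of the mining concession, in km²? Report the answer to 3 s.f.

For Mercator, h = k = sec φ (a conformal cylindrical projection has a single point scale, 1/cos φ).
Areal scale = k² = sec²φ = 1/cos²(56.5°) = 1/0.5519² = 3.283.
True area = apparent / (areal scale) = 172000 / 3.283 ≈ 52400 km².

52400 km²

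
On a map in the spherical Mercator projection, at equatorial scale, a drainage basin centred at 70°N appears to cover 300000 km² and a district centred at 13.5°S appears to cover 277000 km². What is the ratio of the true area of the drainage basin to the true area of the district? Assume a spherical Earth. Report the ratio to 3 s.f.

Mercator's areal exaggeration is sec²φ; hence true area = (apparent area) · cos²φ.
True area of drainage basin: 300000 × cos²(70°) = 300000 × 0.1170 = 35090 km².
True area of district: 277000 × cos²(13.5°) = 277000 × 0.9455 = 261900 km².
Ratio = 35090 / 261900 ≈ 0.134.

0.134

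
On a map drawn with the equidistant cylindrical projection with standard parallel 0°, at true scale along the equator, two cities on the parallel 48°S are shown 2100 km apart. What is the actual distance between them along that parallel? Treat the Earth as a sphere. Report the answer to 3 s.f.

1410 km

For the equirectangular projection with φ₀ = 0 (plate carrée), h = 1 along meridians and k = sec φ along parallels.
Along the parallel at 48°, map distances are exaggerated by k = sec 48° = 1.494.
True distance = 2100 / 1.494 = 2100 × cos 48° ≈ 1410 km.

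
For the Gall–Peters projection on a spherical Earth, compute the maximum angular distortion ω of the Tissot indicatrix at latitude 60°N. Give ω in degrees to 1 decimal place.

The Gall–Peters projection is cylindrical equal-area with φ₀ = 45°. Cylindrical equal-area (φ₀ = 45°): h = cos φ / cos 45° along meridians, k = cos 45° / cos φ along parallels; h·k = 1.
At 60°: h = 0.7071, k = 1.414; principal scales a = 1.414, b = 0.7071.
sin(ω/2) = (a − b)/(a + b) = 0.7071/2.121 = 0.3333, so ω = 2 arcsin(0.3333) ≈ 38.9°.

38.9°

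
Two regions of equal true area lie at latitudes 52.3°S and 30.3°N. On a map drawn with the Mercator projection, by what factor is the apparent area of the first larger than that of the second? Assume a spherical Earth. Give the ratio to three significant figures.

1.99

Mercator is conformal with k = sec φ, so areal scale = k² = sec²φ.
At 52.3°: sec²(52.3°) = 1/0.6115² = 2.674.
At 30.3°: sec²(30.3°) = 1/0.8634² = 1.341.
Ratio = 2.674/1.341 = cos²(30.3°)/cos²(52.3°) ≈ 1.99.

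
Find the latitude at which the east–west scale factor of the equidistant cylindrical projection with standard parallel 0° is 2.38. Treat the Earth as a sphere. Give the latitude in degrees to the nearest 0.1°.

65.2°

Plate carrée: h = 1, k = sec φ along parallels.
sec φ = 2.38  ⇒  cos φ = 0.4202  ⇒  φ ≈ 65.2°.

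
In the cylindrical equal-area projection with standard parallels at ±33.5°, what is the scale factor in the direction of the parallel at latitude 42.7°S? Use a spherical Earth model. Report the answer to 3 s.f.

A cylindrical equal-area projection with standard parallel φ₀ has meridian scale h = cos φ / cos φ₀ and parallel scale k = cos φ₀ / cos φ (so areas are preserved, h·k = 1).
k = cos 33.5° / cos 42.7° = 0.8339/0.7349 = 1.135.

1.13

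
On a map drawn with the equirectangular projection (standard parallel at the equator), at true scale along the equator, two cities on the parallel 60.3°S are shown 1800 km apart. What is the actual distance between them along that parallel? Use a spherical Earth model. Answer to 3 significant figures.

Plate carrée maps x = Rλ, y = Rφ. The meridian scale is h = 1 and the parallel scale is k = 1/cos φ = sec φ.
Along the parallel at 60.3°, map distances are exaggerated by k = sec 60.3° = 2.018.
True distance = 1800 / 2.018 = 1800 × cos 60.3° ≈ 892 km.

892 km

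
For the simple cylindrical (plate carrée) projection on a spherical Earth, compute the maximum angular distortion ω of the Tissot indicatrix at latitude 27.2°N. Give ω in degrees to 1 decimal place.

6.7°

Plate carrée maps x = Rλ, y = Rφ. The meridian scale is h = 1 and the parallel scale is k = 1/cos φ = sec φ.
At 27.2°: h = 1.000, k = 1.124; principal scales a = 1.124, b = 1.000.
sin(ω/2) = (a − b)/(a + b) = 0.1243/2.124 = 0.05853, so ω = 2 arcsin(0.05853) ≈ 6.7°.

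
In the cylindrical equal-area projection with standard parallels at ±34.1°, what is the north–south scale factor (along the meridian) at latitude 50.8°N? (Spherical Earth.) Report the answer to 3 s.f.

Cylindrical equal-area (φ₀ = 34.1°): h = cos φ / cos 34.1° along meridians, k = cos 34.1° / cos φ along parallels; h·k = 1.
h = cos 50.8° / cos 34.1° = 0.6320/0.8281 = 0.7633.

0.763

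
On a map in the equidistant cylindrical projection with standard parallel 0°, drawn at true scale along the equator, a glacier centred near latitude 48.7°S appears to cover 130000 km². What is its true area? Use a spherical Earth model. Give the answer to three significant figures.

85800 km²

Plate carrée maps x = Rλ, y = Rφ. The meridian scale is h = 1 and the parallel scale is k = 1/cos φ = sec φ.
Areal scale = h·k = 1 × sec φ; at 48.7°, h = 1.000, k = 1.515, so h·k = 1.515.
True area = apparent / (areal scale) = 130000 / 1.515 ≈ 85800 km².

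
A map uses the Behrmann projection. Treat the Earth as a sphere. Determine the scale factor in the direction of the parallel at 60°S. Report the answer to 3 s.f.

Behrmann is a cylindrical equal-area projection with standard parallels at ±30°. Cylindrical equal-area (φ₀ = 30°): h = cos φ / cos 30° along meridians, k = cos 30° / cos φ along parallels; h·k = 1.
k = cos 30° / cos 60° = 0.8660/0.5000 = 1.732.

1.73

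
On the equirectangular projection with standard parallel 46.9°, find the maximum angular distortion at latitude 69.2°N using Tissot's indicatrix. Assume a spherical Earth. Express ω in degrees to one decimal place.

36.8°

With standard parallel φ₀ = 46.9°, the equirectangular projection gives x = Rλ cos φ₀, y = Rφ, so h = 1 and k = cos 46.9° / cos φ.
At 69.2°: h = 1.000, k = 1.924; principal scales a = 1.924, b = 1.000.
sin(ω/2) = (a − b)/(a + b) = 0.9241/2.924 = 0.3160, so ω = 2 arcsin(0.3160) ≈ 36.8°.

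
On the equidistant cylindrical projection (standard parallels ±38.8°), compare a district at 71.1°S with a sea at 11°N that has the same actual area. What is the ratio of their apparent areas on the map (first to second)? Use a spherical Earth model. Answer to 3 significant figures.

3.03

The equidistant cylindrical projection with φ₀ = 38.8° has h = 1 (meridians true) and k = cos φ₀ / cos φ along parallels.
Areal scale at 71.1°: h·k = 1.000 × 2.406 = 2.406.
Areal scale at 11°: h·k = 1.000 × 0.7939 = 0.7939.
Ratio = 2.406/0.7939 ≈ 3.03.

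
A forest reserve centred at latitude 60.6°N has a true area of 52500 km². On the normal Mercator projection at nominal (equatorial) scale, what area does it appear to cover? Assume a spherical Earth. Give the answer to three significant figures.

218000 km²

For Mercator, h = k = sec φ (a conformal cylindrical projection has a single point scale, 1/cos φ).
Areal scale = k² = sec²φ = 1/cos²(60.6°) = 1/0.4909² = 4.150.
Apparent area = 52500 × 4.150 ≈ 218000 km².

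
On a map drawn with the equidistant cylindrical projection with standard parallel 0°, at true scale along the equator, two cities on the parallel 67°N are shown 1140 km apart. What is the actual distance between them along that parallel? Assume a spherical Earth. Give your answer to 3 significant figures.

445 km

Plate carrée maps x = Rλ, y = Rφ. The meridian scale is h = 1 and the parallel scale is k = 1/cos φ = sec φ.
Along the parallel at 67°, map distances are exaggerated by k = sec 67° = 2.559.
True distance = 1140 / 2.559 = 1140 × cos 67° ≈ 445 km.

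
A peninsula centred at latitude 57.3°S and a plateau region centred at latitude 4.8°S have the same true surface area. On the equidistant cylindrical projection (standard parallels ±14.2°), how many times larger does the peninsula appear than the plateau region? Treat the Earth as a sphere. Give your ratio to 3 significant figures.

The equidistant cylindrical projection with φ₀ = 14.2° has h = 1 (meridians true) and k = cos φ₀ / cos φ along parallels.
Areal scale at 57.3°: h·k = 1.000 × 1.794 = 1.794.
Areal scale at 4.8°: h·k = 1.000 × 0.9729 = 0.9729.
Ratio = 1.794/0.9729 ≈ 1.84.

1.84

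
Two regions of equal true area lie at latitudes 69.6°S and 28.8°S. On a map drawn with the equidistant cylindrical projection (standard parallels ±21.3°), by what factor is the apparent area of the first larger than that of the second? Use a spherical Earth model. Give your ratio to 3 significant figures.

The equidistant cylindrical projection with φ₀ = 21.3° has h = 1 (meridians true) and k = cos φ₀ / cos φ along parallels.
Areal scale at 69.6°: h·k = 1.000 × 2.673 = 2.673.
Areal scale at 28.8°: h·k = 1.000 × 1.063 = 1.063.
Ratio = 2.673/1.063 ≈ 2.51.

2.51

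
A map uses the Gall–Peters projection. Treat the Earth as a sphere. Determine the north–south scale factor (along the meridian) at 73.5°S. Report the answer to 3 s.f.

The Gall–Peters projection is cylindrical equal-area with φ₀ = 45°. For cylindrical equal-area with standard parallel φ₀, h = cos φ / cos φ₀ and k = cos φ₀ / cos φ, so h·k = 1.
h = cos 73.5° / cos 45° = 0.2840/0.7071 = 0.4017.

0.402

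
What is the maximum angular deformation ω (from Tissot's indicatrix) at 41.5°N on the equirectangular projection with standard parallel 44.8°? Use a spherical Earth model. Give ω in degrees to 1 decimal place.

3.1°

In the equirectangular projection with standard parallel φ₀ = 44.8° (x = Rλ cos φ₀, y = Rφ), meridians are true-scale (h = 1) and the parallel scale is k = cos φ₀ / cos φ.
At 41.5°: h = 1.000, k = 0.9474; principal scales a = 1.000, b = 0.9474.
sin(ω/2) = (a − b)/(a + b) = 0.05259/1.947 = 0.02700, so ω = 2 arcsin(0.02700) ≈ 3.1°.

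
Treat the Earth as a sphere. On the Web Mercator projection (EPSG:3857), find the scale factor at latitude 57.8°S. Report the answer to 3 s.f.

Mercator is conformal, so the point scale is isotropic: h = k = sec φ = 1/cos φ.
k = 1/cos 57.8° = 1/0.5329 = 1.877.

1.88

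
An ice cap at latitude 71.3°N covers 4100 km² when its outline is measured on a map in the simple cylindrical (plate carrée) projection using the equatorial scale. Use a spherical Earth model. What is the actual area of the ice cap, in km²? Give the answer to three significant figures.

For the equirectangular projection with φ₀ = 0 (plate carrée), h = 1 along meridians and k = sec φ along parallels.
Areal scale = h·k = 1 × sec φ; at 71.3°, h = 1.000, k = 3.119, so h·k = 3.119.
True area = apparent / (areal scale) = 4100 / 3.119 ≈ 1310 km².

1310 km²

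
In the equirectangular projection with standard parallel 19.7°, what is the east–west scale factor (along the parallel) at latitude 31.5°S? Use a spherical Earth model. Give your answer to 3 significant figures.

The equidistant cylindrical projection with φ₀ = 19.7° has h = 1 (meridians true) and k = cos φ₀ / cos φ along parallels.
k = cos 19.7° / cos 31.5° = 0.9415/0.8526 = 1.104.

1.10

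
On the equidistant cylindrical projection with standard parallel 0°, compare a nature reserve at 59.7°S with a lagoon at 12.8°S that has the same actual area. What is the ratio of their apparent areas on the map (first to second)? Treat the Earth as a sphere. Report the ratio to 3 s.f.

1.93

Plate carrée maps x = Rλ, y = Rφ. The meridian scale is h = 1 and the parallel scale is k = 1/cos φ = sec φ.
Areal scale at 59.7°: h·k = 1.000 × 1.982 = 1.982.
Areal scale at 12.8°: h·k = 1.000 × 1.025 = 1.025.
Ratio = 1.982/1.025 ≈ 1.93.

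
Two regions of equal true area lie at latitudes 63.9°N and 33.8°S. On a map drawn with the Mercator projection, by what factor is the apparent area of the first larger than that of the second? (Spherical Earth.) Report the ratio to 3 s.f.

3.57

Mercator is conformal with k = sec φ, so areal scale = k² = sec²φ.
At 63.9°: sec²(63.9°) = 1/0.4399² = 5.167.
At 33.8°: sec²(33.8°) = 1/0.8310² = 1.448.
Ratio = 5.167/1.448 = cos²(33.8°)/cos²(63.9°) ≈ 3.57.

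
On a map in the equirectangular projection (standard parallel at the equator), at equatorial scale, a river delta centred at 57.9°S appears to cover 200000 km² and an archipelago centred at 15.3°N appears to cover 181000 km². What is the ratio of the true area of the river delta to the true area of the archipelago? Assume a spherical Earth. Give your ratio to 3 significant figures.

0.609

Plate carrée has h = 1 and k = sec φ, giving areal scale sec φ; true area = (apparent area) · cos φ.
True area of river delta: 200000 × cos(57.9°) = 200000 × 0.5314 = 106300 km².
True area of archipelago: 181000 × cos(15.3°) = 181000 × 0.9646 = 174600 km².
Ratio = 106300 / 174600 ≈ 0.609.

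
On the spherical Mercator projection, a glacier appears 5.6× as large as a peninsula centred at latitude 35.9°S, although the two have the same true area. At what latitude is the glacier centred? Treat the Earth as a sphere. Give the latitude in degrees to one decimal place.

70.0°

For equal true areas on Mercator, apparent areas scale as sec²φ, so the ratio is cos²φ₂ / cos²φ₁.
cos²φ₂ / cos²φ₁ = 5.6  ⇒  cos φ₁ = cos 35.9° / √5.6 = 0.8100/2.366 = 0.3423.
φ₁ = arccos(0.3423) ≈ 70.0°.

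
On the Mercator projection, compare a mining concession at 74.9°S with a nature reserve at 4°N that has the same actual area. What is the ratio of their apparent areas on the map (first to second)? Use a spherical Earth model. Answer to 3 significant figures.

Mercator areal scale is sec²φ.
At 74.9°: sec²(74.9°) = 1/0.2605² = 14.74.
At 4°: sec²(4°) = 1/0.9976² = 1.005.
Ratio = 14.74/1.005 = cos²(4°)/cos²(74.9°) ≈ 14.7.

14.7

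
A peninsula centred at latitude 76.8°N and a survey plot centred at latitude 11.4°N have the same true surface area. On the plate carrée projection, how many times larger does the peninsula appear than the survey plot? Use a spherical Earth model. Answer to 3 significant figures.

Plate carrée maps x = Rλ, y = Rφ. The meridian scale is h = 1 and the parallel scale is k = 1/cos φ = sec φ.
Areal scale at 76.8°: h·k = 1.000 × 4.379 = 4.379.
Areal scale at 11.4°: h·k = 1.000 × 1.020 = 1.020.
Ratio = 4.379/1.020 ≈ 4.29.

4.29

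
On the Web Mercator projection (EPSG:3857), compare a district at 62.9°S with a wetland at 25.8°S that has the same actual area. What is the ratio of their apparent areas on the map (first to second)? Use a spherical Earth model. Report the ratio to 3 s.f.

Mercator is conformal with k = sec φ, so areal scale = k² = sec²φ.
At 62.9°: sec²(62.9°) = 1/0.4555² = 4.819.
At 25.8°: sec²(25.8°) = 1/0.9003² = 1.234.
Ratio = 4.819/1.234 = cos²(25.8°)/cos²(62.9°) ≈ 3.91.

3.91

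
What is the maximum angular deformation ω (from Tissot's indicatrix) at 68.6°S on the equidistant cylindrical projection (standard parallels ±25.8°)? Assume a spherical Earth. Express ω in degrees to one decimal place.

50.1°

In the equirectangular projection with standard parallel φ₀ = 25.8° (x = Rλ cos φ₀, y = Rφ), meridians are true-scale (h = 1) and the parallel scale is k = cos φ₀ / cos φ.
At 68.6°: h = 1.000, k = 2.467; principal scales a = 2.467, b = 1.000.
sin(ω/2) = (a − b)/(a + b) = 1.467/3.467 = 0.4232, so ω = 2 arcsin(0.4232) ≈ 50.1°.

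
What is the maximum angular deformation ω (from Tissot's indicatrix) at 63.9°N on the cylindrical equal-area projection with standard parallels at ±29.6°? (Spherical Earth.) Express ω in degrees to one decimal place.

A cylindrical equal-area projection with standard parallel φ₀ has meridian scale h = cos φ / cos φ₀ and parallel scale k = cos φ₀ / cos φ (so areas are preserved, h·k = 1).
At 63.9°: h = 0.5060, k = 1.976; principal scales a = 1.976, b = 0.5060.
sin(ω/2) = (a − b)/(a + b) = 1.470/2.482 = 0.5923, so ω = 2 arcsin(0.5923) ≈ 72.6°.

72.6°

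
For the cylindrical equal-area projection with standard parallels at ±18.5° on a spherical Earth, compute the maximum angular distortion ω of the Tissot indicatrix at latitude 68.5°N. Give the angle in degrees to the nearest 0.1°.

A cylindrical equal-area projection with standard parallel φ₀ has meridian scale h = cos φ / cos φ₀ and parallel scale k = cos φ₀ / cos φ (so areas are preserved, h·k = 1).
At 68.5°: h = 0.3865, k = 2.588; principal scales a = 2.588, b = 0.3865.
sin(ω/2) = (a − b)/(a + b) = 2.201/2.974 = 0.7401, so ω = 2 arcsin(0.7401) ≈ 95.5°.

95.5°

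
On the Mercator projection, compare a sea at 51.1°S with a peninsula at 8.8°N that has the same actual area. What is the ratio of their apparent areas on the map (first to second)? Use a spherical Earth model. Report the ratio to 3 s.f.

On Mercator, area is exaggerated by sec²φ = 1/cos²φ.
At 51.1°: sec²(51.1°) = 1/0.6280² = 2.536.
At 8.8°: sec²(8.8°) = 1/0.9882² = 1.024.
Ratio = 2.536/1.024 = cos²(8.8°)/cos²(51.1°) ≈ 2.48.

2.48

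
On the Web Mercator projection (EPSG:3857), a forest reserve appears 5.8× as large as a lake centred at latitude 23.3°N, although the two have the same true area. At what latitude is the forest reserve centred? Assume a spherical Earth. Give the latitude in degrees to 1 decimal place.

On Mercator, (apparent₁)/(apparent₂) = sec²φ₁ / sec²φ₂ when true areas are equal.
cos²φ₂ / cos²φ₁ = 5.8  ⇒  cos φ₁ = cos 23.3° / √5.8 = 0.9184/2.408 = 0.3814.
φ₁ = arccos(0.3814) ≈ 67.6°.

67.6°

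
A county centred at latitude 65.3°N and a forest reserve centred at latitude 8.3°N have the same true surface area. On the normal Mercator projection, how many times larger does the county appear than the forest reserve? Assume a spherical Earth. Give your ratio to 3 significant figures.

5.61

Mercator areal scale is sec²φ.
At 65.3°: sec²(65.3°) = 1/0.4179² = 5.727.
At 8.3°: sec²(8.3°) = 1/0.9895² = 1.021.
Ratio = 5.727/1.021 = cos²(8.3°)/cos²(65.3°) ≈ 5.61.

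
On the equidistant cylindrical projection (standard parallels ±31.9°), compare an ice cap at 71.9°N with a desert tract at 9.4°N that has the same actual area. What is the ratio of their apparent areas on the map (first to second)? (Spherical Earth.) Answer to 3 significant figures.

3.18

The equidistant cylindrical projection with φ₀ = 31.9° has h = 1 (meridians true) and k = cos φ₀ / cos φ along parallels.
Areal scale at 71.9°: h·k = 1.000 × 2.733 = 2.733.
Areal scale at 9.4°: h·k = 1.000 × 0.8605 = 0.8605.
Ratio = 2.733/0.8605 ≈ 3.18.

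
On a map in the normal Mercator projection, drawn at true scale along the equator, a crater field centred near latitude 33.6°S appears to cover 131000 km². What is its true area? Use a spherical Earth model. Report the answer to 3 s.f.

The Mercator projection is conformal; its linear scale factor is the same in every direction and equals sec φ = 1/cos φ.
Areal scale = k² = sec²φ = 1/cos²(33.6°) = 1/0.8329² = 1.441.
True area = apparent / (areal scale) = 131000 / 1.441 ≈ 90900 km².

90900 km²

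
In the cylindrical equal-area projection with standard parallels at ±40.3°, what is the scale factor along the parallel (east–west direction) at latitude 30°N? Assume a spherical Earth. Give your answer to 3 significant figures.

A cylindrical equal-area projection with standard parallel φ₀ has meridian scale h = cos φ / cos φ₀ and parallel scale k = cos φ₀ / cos φ (so areas are preserved, h·k = 1).
k = cos 40.3° / cos 30° = 0.7627/0.8660 = 0.8807.

0.881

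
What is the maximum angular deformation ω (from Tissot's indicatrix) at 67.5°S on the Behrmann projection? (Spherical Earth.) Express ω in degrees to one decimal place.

84.6°

Behrmann is a cylindrical equal-area projection with standard parallels at ±30°. For cylindrical equal-area with standard parallel φ₀, h = cos φ / cos φ₀ and k = cos φ₀ / cos φ, so h·k = 1.
At 67.5°: h = 0.4419, k = 2.263; principal scales a = 2.263, b = 0.4419.
sin(ω/2) = (a − b)/(a + b) = 1.821/2.705 = 0.6733, so ω = 2 arcsin(0.6733) ≈ 84.6°.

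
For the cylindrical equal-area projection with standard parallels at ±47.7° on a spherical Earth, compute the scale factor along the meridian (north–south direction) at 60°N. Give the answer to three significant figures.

Cylindrical equal-area (φ₀ = 47.7°): h = cos φ / cos 47.7° along meridians, k = cos 47.7° / cos φ along parallels; h·k = 1.
h = cos 60° / cos 47.7° = 0.5000/0.6730 = 0.7429.

0.743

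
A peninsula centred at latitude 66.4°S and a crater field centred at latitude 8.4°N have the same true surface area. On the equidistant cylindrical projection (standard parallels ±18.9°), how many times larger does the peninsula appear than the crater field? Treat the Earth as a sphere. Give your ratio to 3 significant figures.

The equidistant cylindrical projection with φ₀ = 18.9° has h = 1 (meridians true) and k = cos φ₀ / cos φ along parallels.
Areal scale at 66.4°: h·k = 1.000 × 2.363 = 2.363.
Areal scale at 8.4°: h·k = 1.000 × 0.9563 = 0.9563.
Ratio = 2.363/0.9563 ≈ 2.47.

2.47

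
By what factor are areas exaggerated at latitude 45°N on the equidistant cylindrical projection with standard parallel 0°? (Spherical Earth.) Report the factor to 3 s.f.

1.41

In the plate carrée (x = Rλ, y = Rφ), meridians are true-scale (h = 1) and parallels are stretched by k = sec φ.
Areal scale = h·k = 1 × sec φ; at 45°, h = 1.000, k = 1.414, so h·k = 1.414.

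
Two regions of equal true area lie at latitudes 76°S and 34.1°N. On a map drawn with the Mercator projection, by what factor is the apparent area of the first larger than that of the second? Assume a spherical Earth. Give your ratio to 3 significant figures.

Mercator is conformal with k = sec φ, so areal scale = k² = sec²φ.
At 76°: sec²(76°) = 1/0.2419² = 17.09.
At 34.1°: sec²(34.1°) = 1/0.8281² = 1.458.
Ratio = 17.09/1.458 = cos²(34.1°)/cos²(76°) ≈ 11.7.

11.7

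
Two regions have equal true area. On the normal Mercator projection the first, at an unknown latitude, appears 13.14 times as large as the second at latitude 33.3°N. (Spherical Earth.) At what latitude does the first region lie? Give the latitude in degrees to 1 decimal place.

On Mercator, (apparent₁)/(apparent₂) = sec²φ₁ / sec²φ₂ when true areas are equal.
cos²φ₂ / cos²φ₁ = 13.14  ⇒  cos φ₁ = cos 33.3° / √13.14 = 0.8358/3.625 = 0.2306.
φ₁ = arccos(0.2306) ≈ 76.7°.

76.7°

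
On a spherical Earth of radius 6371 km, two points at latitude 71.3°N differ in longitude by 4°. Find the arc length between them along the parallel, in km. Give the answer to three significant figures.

Arc length along a parallel = R cos φ · Δλ (with Δλ in radians).
= 6371 × cos 71.3° × (4° × π/180) = 6371 × 0.3206 × 0.06981 ≈ 143 km.

143 km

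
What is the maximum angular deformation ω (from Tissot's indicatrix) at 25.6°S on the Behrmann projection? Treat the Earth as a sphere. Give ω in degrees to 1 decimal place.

4.6°

Behrmann is a cylindrical equal-area projection with standard parallels at ±30°. Cylindrical equal-area (φ₀ = 30°): h = cos φ / cos 30° along meridians, k = cos 30° / cos φ along parallels; h·k = 1.
At 25.6°: h = 1.041, k = 0.9603; principal scales a = 1.041, b = 0.9603.
sin(ω/2) = (a − b)/(a + b) = 0.08105/2.002 = 0.04049, so ω = 2 arcsin(0.04049) ≈ 4.6°.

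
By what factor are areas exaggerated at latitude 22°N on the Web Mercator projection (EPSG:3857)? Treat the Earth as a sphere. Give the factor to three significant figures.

The Mercator projection is conformal; its linear scale factor is the same in every direction and equals sec φ = 1/cos φ.
Areal scale = k² = sec²φ = 1/cos²(22°) = 1/0.9272² = 1.163.

1.16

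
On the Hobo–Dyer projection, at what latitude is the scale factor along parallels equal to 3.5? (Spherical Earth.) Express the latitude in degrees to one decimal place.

76.9°

Hobo–Dyer is a cylindrical equal-area projection with standard parallels at ±37.5°. A cylindrical equal-area projection with standard parallel φ₀ has meridian scale h = cos φ / cos φ₀ and parallel scale k = cos φ₀ / cos φ (so areas are preserved, h·k = 1).
k = cos φ₀ / cos φ = 3.5  ⇒  cos φ = cos 37.5° / 3.5 = 0.2267.
φ = arccos(0.2267) ≈ 76.9°.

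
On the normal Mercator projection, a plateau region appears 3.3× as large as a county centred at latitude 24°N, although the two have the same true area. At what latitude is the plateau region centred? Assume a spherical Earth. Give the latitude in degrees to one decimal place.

59.8°

For equal true areas on Mercator, apparent areas scale as sec²φ, so the ratio is cos²φ₂ / cos²φ₁.
cos²φ₂ / cos²φ₁ = 3.3  ⇒  cos φ₁ = cos 24° / √3.3 = 0.9135/1.817 = 0.5029.
φ₁ = arccos(0.5029) ≈ 59.8°.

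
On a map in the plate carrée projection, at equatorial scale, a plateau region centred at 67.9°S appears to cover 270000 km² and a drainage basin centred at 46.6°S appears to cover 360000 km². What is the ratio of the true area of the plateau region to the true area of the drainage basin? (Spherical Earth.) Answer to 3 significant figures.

0.411

On the plate carrée, areal scale = h·k = 1 × sec φ, so true area = apparent × cos φ.
True area of plateau region: 270000 × cos(67.9°) = 270000 × 0.3762 = 101600 km².
True area of drainage basin: 360000 × cos(46.6°) = 360000 × 0.6871 = 247400 km².
Ratio = 101600 / 247400 ≈ 0.411.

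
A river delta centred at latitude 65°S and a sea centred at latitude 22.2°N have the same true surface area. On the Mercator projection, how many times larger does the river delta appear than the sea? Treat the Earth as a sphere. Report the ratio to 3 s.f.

Mercator areal scale is sec²φ.
At 65°: sec²(65°) = 1/0.4226² = 5.599.
At 22.2°: sec²(22.2°) = 1/0.9259² = 1.167.
Ratio = 5.599/1.167 = cos²(22.2°)/cos²(65°) ≈ 4.80.

4.80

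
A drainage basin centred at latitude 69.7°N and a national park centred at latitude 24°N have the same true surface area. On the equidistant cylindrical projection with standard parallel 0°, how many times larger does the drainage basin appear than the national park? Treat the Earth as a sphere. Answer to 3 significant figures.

For the equirectangular projection with φ₀ = 0 (plate carrée), h = 1 along meridians and k = sec φ along parallels.
Areal scale at 69.7°: h·k = 1.000 × 2.882 = 2.882.
Areal scale at 24°: h·k = 1.000 × 1.095 = 1.095.
Ratio = 2.882/1.095 ≈ 2.63.

2.63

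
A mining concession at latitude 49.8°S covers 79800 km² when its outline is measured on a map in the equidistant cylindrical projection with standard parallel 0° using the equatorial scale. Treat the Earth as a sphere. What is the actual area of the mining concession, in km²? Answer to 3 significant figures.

51500 km²

In the plate carrée (x = Rλ, y = Rφ), meridians are true-scale (h = 1) and parallels are stretched by k = sec φ.
Areal scale = h·k = 1 × sec φ; at 49.8°, h = 1.000, k = 1.549, so h·k = 1.549.
True area = apparent / (areal scale) = 79800 / 1.549 ≈ 51500 km².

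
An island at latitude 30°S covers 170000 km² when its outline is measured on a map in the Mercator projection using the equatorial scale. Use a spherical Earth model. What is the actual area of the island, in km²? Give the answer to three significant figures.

For Mercator, h = k = sec φ (a conformal cylindrical projection has a single point scale, 1/cos φ).
Areal scale = k² = sec²φ = 1/cos²(30°) = 1/0.8660² = 1.333.
True area = apparent / (areal scale) = 170000 / 1.333 ≈ 128000 km².

128000 km²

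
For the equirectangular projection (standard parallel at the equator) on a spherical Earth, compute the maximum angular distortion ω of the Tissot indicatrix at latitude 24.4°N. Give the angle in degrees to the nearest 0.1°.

5.4°

Plate carrée maps x = Rλ, y = Rφ. The meridian scale is h = 1 and the parallel scale is k = 1/cos φ = sec φ.
At 24.4°: h = 1.000, k = 1.098; principal scales a = 1.098, b = 1.000.
sin(ω/2) = (a − b)/(a + b) = 0.09808/2.098 = 0.04675, so ω = 2 arcsin(0.04675) ≈ 5.4°.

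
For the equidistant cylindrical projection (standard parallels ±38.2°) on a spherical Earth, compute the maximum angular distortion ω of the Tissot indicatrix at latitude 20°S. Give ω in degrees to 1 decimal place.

10.2°

With standard parallel φ₀ = 38.2°, the equirectangular projection gives x = Rλ cos φ₀, y = Rφ, so h = 1 and k = cos 38.2° / cos φ.
At 20°: h = 1.000, k = 0.8363; principal scales a = 1.000, b = 0.8363.
sin(ω/2) = (a − b)/(a + b) = 0.1637/1.836 = 0.08915, so ω = 2 arcsin(0.08915) ≈ 10.2°.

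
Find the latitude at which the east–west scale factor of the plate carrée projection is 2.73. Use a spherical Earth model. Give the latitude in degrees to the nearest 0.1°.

Plate carrée: h = 1, k = sec φ along parallels.
sec φ = 2.73  ⇒  cos φ = 0.3663  ⇒  φ ≈ 68.5°.

68.5°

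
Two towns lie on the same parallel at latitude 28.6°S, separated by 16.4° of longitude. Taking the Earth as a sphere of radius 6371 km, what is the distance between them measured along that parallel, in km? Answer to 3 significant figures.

1600 km

Arc length along a parallel = R cos φ · Δλ (with Δλ in radians).
= 6371 × cos 28.6° × (16.4° × π/180) = 6371 × 0.8780 × 0.2862 ≈ 1600 km.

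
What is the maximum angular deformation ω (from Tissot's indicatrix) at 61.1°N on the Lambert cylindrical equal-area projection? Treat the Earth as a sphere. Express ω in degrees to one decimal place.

The Lambert cylindrical equal-area projection is the cylindrical equal-area projection with its standard parallel at the equator (φ₀ = 0). A cylindrical equal-area projection with standard parallel φ₀ has meridian scale h = cos φ / cos φ₀ and parallel scale k = cos φ₀ / cos φ (so areas are preserved, h·k = 1).
At 61.1°: h = 0.4833, k = 2.069; principal scales a = 2.069, b = 0.4833.
sin(ω/2) = (a − b)/(a + b) = 1.586/2.552 = 0.6213, so ω = 2 arcsin(0.6213) ≈ 76.8°.

76.8°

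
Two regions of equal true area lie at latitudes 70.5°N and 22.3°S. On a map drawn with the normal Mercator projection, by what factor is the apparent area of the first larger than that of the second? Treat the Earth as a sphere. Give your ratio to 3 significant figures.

On Mercator, area is exaggerated by sec²φ = 1/cos²φ.
At 70.5°: sec²(70.5°) = 1/0.3338² = 8.974.
At 22.3°: sec²(22.3°) = 1/0.9252² = 1.168.
Ratio = 8.974/1.168 = cos²(22.3°)/cos²(70.5°) ≈ 7.68.

7.68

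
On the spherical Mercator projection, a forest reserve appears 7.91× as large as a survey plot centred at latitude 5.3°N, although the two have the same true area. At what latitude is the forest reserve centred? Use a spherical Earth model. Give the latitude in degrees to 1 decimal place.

Mercator areal scale is sec²φ, so apparent-area ratio = sec²φ₁ / sec²φ₂ = cos²φ₂ / cos²φ₁.
cos²φ₂ / cos²φ₁ = 7.91  ⇒  cos φ₁ = cos 5.3° / √7.91 = 0.9957/2.812 = 0.3540.
φ₁ = arccos(0.3540) ≈ 69.3°.

69.3°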